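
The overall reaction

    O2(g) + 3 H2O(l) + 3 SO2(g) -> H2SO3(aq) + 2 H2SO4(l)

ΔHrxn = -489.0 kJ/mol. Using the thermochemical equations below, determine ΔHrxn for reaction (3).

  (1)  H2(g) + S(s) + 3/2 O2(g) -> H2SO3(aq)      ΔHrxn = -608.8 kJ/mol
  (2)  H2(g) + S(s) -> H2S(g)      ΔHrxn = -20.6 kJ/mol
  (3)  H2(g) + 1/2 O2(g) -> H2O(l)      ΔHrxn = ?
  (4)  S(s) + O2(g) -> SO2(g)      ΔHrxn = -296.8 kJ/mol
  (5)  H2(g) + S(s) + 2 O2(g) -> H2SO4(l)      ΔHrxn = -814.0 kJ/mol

ΔHrxn = -285.8 kJ/mol

(1) as written: -608.8 kJ/mol
(2): not needed.
(3) reversed and × 3: contributes −3·x
(4) reversed and × 3: (-3)·(-296.8) = +890.4 kJ/mol
(5) × 2: (2)·(-814.0) = -1628.0 kJ/mol
-489.0 = (-608.8) + (+890.4) + (-1628.0) − 3·x
x = (-489.0 − (-1346.4)) / (-3) = -285.8 kJ/mol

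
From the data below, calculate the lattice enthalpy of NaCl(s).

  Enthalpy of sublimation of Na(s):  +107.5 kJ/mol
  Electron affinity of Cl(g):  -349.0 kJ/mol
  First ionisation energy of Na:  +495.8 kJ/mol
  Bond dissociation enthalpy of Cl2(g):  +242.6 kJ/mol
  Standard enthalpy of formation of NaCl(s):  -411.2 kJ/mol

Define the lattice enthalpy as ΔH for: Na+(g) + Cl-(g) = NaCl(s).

U = -786.8 kJ/mol

ΔHf° = 1·ΔHsub + 1·(ΣIE) + 1/2·D(Cl2) + 1·EA + U
-411.2 = 1·(+107.5) + 1·(+495.8) + 1/2·(+242.6) + 1·(-349.0) + U
U = -411.2 − (+375.6) = -786.8 kJ/mol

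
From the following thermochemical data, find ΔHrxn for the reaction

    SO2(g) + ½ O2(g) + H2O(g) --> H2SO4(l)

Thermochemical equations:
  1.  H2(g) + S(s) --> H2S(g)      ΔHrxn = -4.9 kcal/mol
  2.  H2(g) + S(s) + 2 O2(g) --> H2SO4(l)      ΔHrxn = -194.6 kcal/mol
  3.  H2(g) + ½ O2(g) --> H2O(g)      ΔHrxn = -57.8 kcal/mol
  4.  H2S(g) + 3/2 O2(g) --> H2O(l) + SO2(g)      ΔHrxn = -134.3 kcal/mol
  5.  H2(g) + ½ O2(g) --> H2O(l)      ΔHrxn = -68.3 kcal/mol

eq. 1 reversed: +4.9 kcal/mol
eq. 2 as written: -194.6 kcal/mol
eq. 3 reversed: +57.8 kcal/mol
eq. 4 reversed: +134.3 kcal/mol
eq. 5 as written: -68.3 kcal/mol
Summing the manipulated equations, ΔHrxn = (-1)·(-4.9) + (1)·(-194.6) + (-1)·(-57.8) + (-1)·(-134.3) + (1)·(-68.3) = -65.9 kcal/mol

ΔHrxn = -65.9 kcal/mol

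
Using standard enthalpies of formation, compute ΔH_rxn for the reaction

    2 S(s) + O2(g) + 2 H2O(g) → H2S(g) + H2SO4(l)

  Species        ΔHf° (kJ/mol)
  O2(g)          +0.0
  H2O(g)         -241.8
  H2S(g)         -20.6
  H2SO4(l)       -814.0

ΔH_rxn = -351.0 kJ/mol

Products: 1·(-20.6) + 1·(-814.0) = -834.6
Reactants: 2·(+0.0) + 1·(+0.0) + 2·(-241.8) = -483.6
ΔH_rxn = (-834.6) − (-483.6) = -351.0 kJ/mol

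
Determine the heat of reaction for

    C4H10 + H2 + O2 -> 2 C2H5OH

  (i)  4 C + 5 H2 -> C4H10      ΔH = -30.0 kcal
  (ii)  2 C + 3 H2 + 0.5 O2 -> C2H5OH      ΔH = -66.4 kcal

ΔH = -102.8 kcal

(i) reversed: +30.0 kcal
(ii) × 2: (2)·(-66.4) = -132.8 kcal
ΔH = (+30.0) + (-132.8) = -102.8 kcal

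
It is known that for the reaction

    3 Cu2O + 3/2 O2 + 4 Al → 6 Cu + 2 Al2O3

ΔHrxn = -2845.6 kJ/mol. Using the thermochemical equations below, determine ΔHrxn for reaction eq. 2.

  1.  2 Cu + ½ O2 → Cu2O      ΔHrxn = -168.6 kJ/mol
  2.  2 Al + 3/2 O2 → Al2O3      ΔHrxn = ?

eq. 1 reversed and × 3: (-3)·(-168.6) = +505.8 kJ/mol
eq. 2 × 2: contributes 2·x
-2845.6 = (+505.8) + 2·x
x = (-2845.6 − (+505.8)) / (2) = -1675.7 kJ/mol

ΔHrxn = -1675.7 kJ/mol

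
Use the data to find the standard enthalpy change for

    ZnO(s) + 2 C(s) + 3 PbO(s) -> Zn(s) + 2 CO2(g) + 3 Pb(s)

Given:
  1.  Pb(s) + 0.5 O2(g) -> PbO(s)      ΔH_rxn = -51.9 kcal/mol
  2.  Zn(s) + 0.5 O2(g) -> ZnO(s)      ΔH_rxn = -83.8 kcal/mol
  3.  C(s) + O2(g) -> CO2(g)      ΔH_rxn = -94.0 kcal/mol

eq. 1 reversed and × 3: (-3)·(-51.9) = +155.7 kcal/mol
eq. 2 reversed: +83.8 kcal/mol
eq. 3 × 2: (2)·(-94.0) = -188.0 kcal/mol
ΔH_rxn = (+155.7) + (+83.8) + (-188.0) = 51.5 kcal/mol

ΔH_rxn = 51.5 kcal/mol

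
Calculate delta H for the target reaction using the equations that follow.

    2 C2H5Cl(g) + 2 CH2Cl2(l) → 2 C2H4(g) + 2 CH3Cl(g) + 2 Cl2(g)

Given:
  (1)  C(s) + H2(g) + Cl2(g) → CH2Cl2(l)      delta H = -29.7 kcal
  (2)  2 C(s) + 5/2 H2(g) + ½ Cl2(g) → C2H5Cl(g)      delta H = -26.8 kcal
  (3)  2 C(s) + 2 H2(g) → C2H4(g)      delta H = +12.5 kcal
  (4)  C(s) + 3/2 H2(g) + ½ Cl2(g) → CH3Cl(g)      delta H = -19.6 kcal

(1) reversed and × 2: (-2)·(-29.7) = +59.4 kcal
(2) reversed and × 2: (-2)·(-26.8) = +53.6 kcal
(3) × 2: (2)·(+12.5) = +25.0 kcal
(4) × 2: (2)·(-19.6) = -39.2 kcal
Combining the equations, delta H = (+59.4) + (+53.6) + (+25.0) + (-39.2) = 98.8 kcal

delta H = 98.8 kcal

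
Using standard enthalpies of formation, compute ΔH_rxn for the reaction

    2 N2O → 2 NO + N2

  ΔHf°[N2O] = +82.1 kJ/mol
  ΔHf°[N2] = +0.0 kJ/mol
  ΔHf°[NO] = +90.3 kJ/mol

Products: 2·(+90.3) + 1·(+0.0) = +180.6
Reactants: 2·(+82.1) = +164.2
ΔH_rxn = (+180.6) − (+164.2) = 16.4 kJ/mol

ΔH_rxn = 16.4 kJ/mol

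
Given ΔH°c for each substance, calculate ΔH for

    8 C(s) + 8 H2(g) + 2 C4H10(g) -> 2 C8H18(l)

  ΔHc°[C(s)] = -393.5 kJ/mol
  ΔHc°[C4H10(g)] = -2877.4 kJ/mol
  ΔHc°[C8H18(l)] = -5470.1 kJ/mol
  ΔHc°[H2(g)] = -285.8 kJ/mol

Using ΔH = Σ nΔHc°(reactants) − Σ nΔHc°(products):
= [8·(-393.5) + 8·(-285.8) + 2·(-2877.4)] − [2·(-5470.1)]
= -249.0 kJ/mol

ΔH = -249.0 kJ/mol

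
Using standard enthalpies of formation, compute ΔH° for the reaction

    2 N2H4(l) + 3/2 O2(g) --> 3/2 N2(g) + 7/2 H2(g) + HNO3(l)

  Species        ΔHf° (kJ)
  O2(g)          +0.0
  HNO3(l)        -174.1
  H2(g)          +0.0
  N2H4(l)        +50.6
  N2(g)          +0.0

ΔH° = -275.3 kJ

Products: 3/2·(+0.0) + 7/2·(+0.0) + 1·(-174.1) = -174.1
Reactants: 2·(+50.6) + 3/2·(+0.0) = +101.2
ΔH° = (-174.1) − (+101.2) = -275.3 kJ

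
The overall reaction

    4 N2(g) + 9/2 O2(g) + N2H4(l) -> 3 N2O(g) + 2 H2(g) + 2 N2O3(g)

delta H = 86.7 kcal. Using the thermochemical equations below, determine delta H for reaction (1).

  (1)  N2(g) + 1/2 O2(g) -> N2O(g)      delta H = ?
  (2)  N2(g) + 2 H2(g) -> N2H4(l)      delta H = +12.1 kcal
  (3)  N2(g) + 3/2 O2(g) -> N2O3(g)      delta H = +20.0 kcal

delta H = 19.6 kcal

(1) × 3 (×3 to match 3 N2O(g) in the target): contributes 3·x
(2) reversed (reverse to put N2H4(l) on the reactant side): -12.1 kcal
(3) × 2 (×2 to match 2 N2O3(g) in the target): (2)·(+20.0) = +40.0 kcal
+86.7 = (-12.1) + (+40.0) + 3·x
x = (+86.7 − (+27.9)) / (3) = 19.6 kcal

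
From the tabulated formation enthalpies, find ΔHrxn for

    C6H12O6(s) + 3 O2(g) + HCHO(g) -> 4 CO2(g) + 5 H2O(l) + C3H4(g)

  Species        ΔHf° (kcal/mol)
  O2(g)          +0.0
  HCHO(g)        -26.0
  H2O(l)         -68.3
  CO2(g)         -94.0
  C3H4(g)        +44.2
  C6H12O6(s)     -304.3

ΔHrxn = -343.0 kcal/mol

ΔH°rxn = Σ nΔHf°(products) − Σ nΔHf°(reactants).
Products: 4·(-94.0) + 5·(-68.3) + 1·(+44.2) = -673.3
Reactants: 1·(-304.3) + 3·(+0.0) + 1·(-26.0) = -330.3
ΔHrxn = (-673.3) − (-330.3) = -343.0 kcal/mol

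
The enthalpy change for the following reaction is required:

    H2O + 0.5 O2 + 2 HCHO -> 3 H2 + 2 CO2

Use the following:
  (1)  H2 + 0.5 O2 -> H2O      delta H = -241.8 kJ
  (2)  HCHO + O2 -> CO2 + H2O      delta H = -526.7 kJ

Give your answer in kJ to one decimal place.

(1) reversed and × 3 (reverse to put H2 on the product side; scale by 3 for the 3 H2): (-3)·(-241.8) = +725.4 kJ
(2) × 2 (×2 to match 2 HCHO in the target): (2)·(-526.7) = -1053.4 kJ
delta H = (+725.4) + (-1053.4) = -328.0 kJ

delta H = -328.0 kJ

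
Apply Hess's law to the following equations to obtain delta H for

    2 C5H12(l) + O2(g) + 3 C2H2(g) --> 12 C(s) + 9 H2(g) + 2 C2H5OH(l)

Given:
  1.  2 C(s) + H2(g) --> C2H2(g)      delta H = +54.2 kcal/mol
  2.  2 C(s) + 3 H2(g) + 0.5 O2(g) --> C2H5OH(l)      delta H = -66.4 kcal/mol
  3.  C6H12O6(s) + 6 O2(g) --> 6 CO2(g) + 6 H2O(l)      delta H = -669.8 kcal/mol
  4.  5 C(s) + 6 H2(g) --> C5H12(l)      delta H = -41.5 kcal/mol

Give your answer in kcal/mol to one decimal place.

delta H = -212.4 kcal/mol

eq. 1 reversed and × 3: (-3)·(+54.2) = -162.6 kcal/mol
eq. 2 × 2: (2)·(-66.4) = -132.8 kcal/mol
eq. 3: not needed.
eq. 4 reversed and × 2: (-2)·(-41.5) = +83.0 kcal/mol
delta H = (-3)·(+54.2) + (2)·(-66.4) + (-2)·(-41.5) = -212.4 kcal/mol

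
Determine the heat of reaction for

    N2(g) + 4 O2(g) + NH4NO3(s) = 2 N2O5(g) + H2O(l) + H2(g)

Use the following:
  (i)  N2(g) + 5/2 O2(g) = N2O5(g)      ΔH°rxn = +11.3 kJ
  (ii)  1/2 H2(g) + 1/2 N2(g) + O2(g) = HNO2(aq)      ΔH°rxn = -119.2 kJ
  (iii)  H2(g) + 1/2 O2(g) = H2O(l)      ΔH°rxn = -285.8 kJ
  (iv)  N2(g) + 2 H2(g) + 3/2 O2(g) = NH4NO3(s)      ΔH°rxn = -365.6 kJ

ΔH°rxn = 102.4 kJ

(i) × 2 (scale by 2 for the 2 N2O5(g)): (2)·(+11.3) = +22.6 kJ
(ii): not needed (HNO2(aq) appears nowhere else).
(iii) as written (H2O(l) already on the product side): -285.8 kJ
(iv) reversed (reverse to put NH4NO3(s) on the reactant side): +365.6 kJ
ΔH°rxn = (+22.6) + (-285.8) + (+365.6) = 102.4 kJ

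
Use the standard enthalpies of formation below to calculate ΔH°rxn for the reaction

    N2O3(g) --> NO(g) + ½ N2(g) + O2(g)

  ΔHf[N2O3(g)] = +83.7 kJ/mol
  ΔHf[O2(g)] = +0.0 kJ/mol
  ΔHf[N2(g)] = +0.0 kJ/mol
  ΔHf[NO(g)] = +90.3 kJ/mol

Products: 1·(+90.3) + 1/2·(+0.0) + 1·(+0.0) = +90.3
Reactants: 1·(+83.7) = +83.7
ΔH°rxn = (+90.3) − (+83.7) = 6.6 kJ/mol

ΔH°rxn = 6.6 kJ/mol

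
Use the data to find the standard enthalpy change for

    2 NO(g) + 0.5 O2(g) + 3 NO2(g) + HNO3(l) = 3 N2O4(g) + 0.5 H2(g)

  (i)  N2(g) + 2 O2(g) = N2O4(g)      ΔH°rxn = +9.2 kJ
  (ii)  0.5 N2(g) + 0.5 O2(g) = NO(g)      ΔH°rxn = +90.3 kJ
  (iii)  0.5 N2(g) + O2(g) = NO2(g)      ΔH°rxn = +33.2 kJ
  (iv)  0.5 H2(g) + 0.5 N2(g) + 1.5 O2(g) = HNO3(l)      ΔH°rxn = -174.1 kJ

ΔH°rxn = -78.5 kJ

(i) × 3 (scale by 3 for the 3 N2O4(g)): (3)·(+9.2) = +27.6 kJ
(ii) reversed and × 2 (NO(g) must end up as a reactant; ×2 to match 2 NO(g) in the target): (-2)·(+90.3) = -180.6 kJ
(iii) reversed and × 3 (reverse to put NO2(g) on the reactant side; scale by 3 for the 3 NO2(g)): (-3)·(+33.2) = -99.6 kJ
(iv) reversed (reverse to put HNO3(l) on the reactant side): +174.1 kJ
ΔH°rxn = (3)·(+9.2) + (-2)·(+90.3) + (-3)·(+33.2) + (-1)·(-174.1) = -78.5 kJ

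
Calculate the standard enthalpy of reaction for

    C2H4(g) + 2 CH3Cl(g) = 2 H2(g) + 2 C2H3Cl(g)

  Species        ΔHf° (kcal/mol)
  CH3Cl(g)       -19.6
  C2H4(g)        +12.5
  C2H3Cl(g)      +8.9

ΔH_rxn = 44.5 kcal/mol

Products: 2·(+0.0) + 2·(+8.9) = +17.8
Reactants: 1·(+12.5) + 2·(-19.6) = -26.7
ΔH_rxn = (+17.8) − (-26.7) = 44.5 kcal/mol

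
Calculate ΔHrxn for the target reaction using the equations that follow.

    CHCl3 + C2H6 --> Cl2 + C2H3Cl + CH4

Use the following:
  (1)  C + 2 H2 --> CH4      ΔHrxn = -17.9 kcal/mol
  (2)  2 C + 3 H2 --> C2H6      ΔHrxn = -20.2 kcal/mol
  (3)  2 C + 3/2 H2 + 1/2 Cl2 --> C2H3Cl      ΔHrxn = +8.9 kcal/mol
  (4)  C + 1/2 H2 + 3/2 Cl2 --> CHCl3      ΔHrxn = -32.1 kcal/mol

ΔHrxn = 43.3 kcal/mol

(1) as written (CH4 already on the product side): -17.9 kcal/mol
(2) reversed (C2H6 must end up as a reactant): +20.2 kcal/mol
(3) as written (C2H3Cl already on the product side): +8.9 kcal/mol
(4) reversed (reverse to put CHCl3 on the reactant side): +32.1 kcal/mol
ΔHrxn = (-17.9) + (+20.2) + (+8.9) + (+32.1) = 43.3 kcal/mol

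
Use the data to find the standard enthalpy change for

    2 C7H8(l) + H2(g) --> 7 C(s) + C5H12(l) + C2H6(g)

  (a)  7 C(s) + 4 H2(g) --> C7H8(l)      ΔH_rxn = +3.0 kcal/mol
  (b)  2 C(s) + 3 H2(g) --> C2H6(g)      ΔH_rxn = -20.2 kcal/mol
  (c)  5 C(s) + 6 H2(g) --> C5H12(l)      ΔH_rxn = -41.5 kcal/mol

ΔH_rxn = -67.7 kcal/mol

(a) reversed and × 2: (-2)·(+3.0) = -6.0 kcal/mol
(b) as written: -20.2 kcal/mol
(c) as written: -41.5 kcal/mol
ΔH_rxn = (-6.0) + (-20.2) + (-41.5) = -67.7 kcal/mol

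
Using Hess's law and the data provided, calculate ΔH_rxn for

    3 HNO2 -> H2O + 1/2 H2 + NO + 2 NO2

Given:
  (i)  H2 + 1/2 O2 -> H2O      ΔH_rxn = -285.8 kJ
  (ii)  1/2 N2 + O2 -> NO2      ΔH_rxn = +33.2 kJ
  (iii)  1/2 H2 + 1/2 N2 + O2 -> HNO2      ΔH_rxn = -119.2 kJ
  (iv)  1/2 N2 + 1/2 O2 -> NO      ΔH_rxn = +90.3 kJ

(i) as written: -285.8 kJ
(ii) × 2: (2)·(+33.2) = +66.4 kJ
(iii) reversed and × 3: (-3)·(-119.2) = +357.6 kJ
(iv) as written: +90.3 kJ
By Hess's law, ΔH_rxn = (-285.8) + (+66.4) + (+357.6) + (+90.3) = 228.5 kJ

ΔH_rxn = 228.5 kJ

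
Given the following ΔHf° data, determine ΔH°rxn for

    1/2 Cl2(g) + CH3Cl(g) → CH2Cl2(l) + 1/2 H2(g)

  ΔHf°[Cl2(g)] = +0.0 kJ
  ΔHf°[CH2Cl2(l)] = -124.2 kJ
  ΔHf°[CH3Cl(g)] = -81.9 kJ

Products: 1·(-124.2) + 1/2·(+0.0) = -124.2
Reactants: 1/2·(+0.0) + 1·(-81.9) = -81.9
ΔH°rxn = (-124.2) − (-81.9) = -42.3 kJ

ΔH°rxn = -42.3 kJ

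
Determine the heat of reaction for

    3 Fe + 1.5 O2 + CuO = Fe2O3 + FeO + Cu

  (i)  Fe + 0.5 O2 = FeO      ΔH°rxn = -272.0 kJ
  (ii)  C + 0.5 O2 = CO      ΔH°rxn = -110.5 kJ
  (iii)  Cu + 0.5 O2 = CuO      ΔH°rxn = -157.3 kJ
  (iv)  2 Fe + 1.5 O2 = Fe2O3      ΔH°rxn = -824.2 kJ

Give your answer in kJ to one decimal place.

ΔH°rxn = -938.9 kJ

(i) as written: -272.0 kJ
(ii): not needed.
(iii) reversed: +157.3 kJ
(iv) as written: -824.2 kJ
Combining the equations, ΔH°rxn = (1)·(-272.0) + (-1)·(-157.3) + (1)·(-824.2) = -938.9 kJ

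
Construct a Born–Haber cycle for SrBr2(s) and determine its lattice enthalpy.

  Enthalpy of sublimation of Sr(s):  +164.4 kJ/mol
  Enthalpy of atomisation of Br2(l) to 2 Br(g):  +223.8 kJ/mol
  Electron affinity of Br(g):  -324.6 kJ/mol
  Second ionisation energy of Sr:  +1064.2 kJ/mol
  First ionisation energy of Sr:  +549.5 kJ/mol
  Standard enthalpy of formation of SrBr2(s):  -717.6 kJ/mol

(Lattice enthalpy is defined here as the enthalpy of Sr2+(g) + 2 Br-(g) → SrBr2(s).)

ΔHf° = 1·ΔHsub + 1·(ΣIE) + 1·D(Br2) + 2·EA + U
-717.6 = 1·(+164.4) + 1·(+1613.7) + 1·(+223.8) + 2·(-324.6) + U
U = -717.6 − (+1352.7) = -2070.3 kJ/mol

U = -2070.3 kJ/mol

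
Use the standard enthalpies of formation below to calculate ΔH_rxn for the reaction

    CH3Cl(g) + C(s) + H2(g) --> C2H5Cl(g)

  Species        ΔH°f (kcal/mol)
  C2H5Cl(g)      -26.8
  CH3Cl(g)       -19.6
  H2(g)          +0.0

Products: 1·(-26.8) = -26.8
Reactants: 1·(-19.6) + 1·(+0.0) + 1·(+0.0) = -19.6
ΔH_rxn = (-26.8) − (-19.6) = -7.2 kcal/mol

ΔH_rxn = -7.2 kcal/mol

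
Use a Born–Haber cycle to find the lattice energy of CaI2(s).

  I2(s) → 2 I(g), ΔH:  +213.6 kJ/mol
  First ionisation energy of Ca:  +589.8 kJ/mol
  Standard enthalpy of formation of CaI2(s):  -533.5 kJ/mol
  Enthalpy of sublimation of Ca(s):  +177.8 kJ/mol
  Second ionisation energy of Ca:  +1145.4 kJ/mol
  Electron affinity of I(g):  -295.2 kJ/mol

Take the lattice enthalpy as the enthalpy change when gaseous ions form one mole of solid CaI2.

U = -2069.7 kJ/mol

ΔHf° = 1·ΔHsub + 1·(ΣIE) + 1·D(I2) + 2·EA + U
-533.5 = 1·(+177.8) + 1·(+1735.2) + 1·(+213.6) + 2·(-295.2) + U
U = -533.5 − (+1536.2) = -2069.7 kJ/mol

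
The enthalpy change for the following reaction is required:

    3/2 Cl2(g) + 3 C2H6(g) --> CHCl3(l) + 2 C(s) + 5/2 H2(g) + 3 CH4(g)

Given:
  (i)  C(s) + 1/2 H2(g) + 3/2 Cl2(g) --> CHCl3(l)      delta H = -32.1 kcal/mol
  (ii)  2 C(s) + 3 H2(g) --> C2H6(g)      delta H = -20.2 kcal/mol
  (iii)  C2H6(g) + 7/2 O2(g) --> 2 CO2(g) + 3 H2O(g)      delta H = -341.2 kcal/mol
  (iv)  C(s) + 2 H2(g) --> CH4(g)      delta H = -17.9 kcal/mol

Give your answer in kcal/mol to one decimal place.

delta H = -25.2 kcal/mol

(i) as written: -32.1 kcal/mol
(ii) reversed and × 3: (-3)·(-20.2) = +60.6 kcal/mol
(iii): not needed.
(iv) × 3: (3)·(-17.9) = -53.7 kcal/mol
delta H = (-32.1) + (+60.6) + (-53.7) = -25.2 kcal/mol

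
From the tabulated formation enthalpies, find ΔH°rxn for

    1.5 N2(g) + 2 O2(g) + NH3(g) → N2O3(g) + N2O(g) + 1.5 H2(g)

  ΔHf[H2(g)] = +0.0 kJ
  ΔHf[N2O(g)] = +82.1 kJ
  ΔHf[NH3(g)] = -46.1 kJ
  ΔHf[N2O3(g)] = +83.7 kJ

ΔH°rxn = 211.9 kJ

Products: 1·(+83.7) + 1·(+82.1) + 3/2·(+0.0) = +165.8
Reactants: 3/2·(+0.0) + 2·(+0.0) + 1·(-46.1) = -46.1
ΔH°rxn = (+165.8) − (-46.1) = 211.9 kJ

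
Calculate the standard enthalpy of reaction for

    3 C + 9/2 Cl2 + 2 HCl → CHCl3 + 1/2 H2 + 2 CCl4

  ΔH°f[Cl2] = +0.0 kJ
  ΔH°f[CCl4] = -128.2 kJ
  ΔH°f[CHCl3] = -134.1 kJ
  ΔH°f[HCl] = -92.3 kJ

Products: 1·(-134.1) + 1/2·(+0.0) + 2·(-128.2) = -390.5
Reactants: 3·(+0.0) + 9/2·(+0.0) + 2·(-92.3) = -184.6
ΔH_rxn = (-390.5) − (-184.6) = -205.9 kJ

ΔH_rxn = -205.9 kJ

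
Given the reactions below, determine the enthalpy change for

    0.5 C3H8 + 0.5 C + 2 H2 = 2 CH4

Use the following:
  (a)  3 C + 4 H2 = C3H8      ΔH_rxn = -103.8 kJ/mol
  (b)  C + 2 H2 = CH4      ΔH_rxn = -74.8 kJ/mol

(a) reversed and × 1/2: (-1/2)·(-103.8) = +51.9 kJ/mol
(b) × 2: (2)·(-74.8) = -149.6 kJ/mol
By Hess's law, ΔH_rxn = (+51.9) + (-149.6) = -97.7 kJ/mol

ΔH_rxn = -97.7 kJ/mol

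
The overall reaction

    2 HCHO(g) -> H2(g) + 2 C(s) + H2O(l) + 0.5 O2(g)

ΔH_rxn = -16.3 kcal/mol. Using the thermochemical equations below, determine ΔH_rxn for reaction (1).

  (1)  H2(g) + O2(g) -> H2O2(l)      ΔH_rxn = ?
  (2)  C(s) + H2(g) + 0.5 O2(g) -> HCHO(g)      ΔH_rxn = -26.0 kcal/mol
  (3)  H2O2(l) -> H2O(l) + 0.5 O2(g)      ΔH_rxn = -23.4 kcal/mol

(1) as written: contributes x
(2) reversed and × 2: (-2)·(-26.0) = +52.0 kcal/mol
(3) as written: -23.4 kcal/mol
-16.3 = (+52.0) + (-23.4) + x
x = (-16.3 − (+28.6)) / (1) = -44.9 kcal/mol

ΔH_rxn = -44.9 kcal/mol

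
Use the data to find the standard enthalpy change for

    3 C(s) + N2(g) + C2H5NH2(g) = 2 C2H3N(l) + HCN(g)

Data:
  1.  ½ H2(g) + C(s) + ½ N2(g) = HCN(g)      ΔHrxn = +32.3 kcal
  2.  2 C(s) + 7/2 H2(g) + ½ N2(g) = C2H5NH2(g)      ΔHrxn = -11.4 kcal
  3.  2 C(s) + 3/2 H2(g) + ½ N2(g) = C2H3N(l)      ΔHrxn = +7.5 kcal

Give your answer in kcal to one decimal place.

eq. 1 as written: +32.3 kcal
eq. 2 reversed: +11.4 kcal
eq. 3 × 2: (2)·(+7.5) = +15.0 kcal
ΔHrxn = (1)·(+32.3) + (-1)·(-11.4) + (2)·(+7.5) = 58.7 kcal

ΔHrxn = 58.7 kcal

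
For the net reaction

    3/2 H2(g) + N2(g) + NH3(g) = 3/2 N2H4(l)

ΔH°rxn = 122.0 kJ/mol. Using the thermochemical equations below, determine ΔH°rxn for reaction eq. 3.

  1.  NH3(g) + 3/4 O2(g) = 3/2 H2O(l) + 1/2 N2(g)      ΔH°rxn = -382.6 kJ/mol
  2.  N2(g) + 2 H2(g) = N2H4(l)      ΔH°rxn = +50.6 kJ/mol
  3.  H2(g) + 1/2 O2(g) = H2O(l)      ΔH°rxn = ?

ΔH°rxn = -285.8 kJ/mol

eq. 1 as written (NH3(g) already on the reactant side): -382.6 kJ/mol
eq. 2 × 3/2 (×3/2 to match 3/2 N2H4(l) in the target): (3/2)·(+50.6) = +75.9 kJ/mol
eq. 3 reversed and × 3/2: contributes −3/2·x
+122.0 = (-382.6) + (+75.9) − 3/2·x
x = (+122.0 − (-306.7)) / (-3/2) = -285.8 kJ/mol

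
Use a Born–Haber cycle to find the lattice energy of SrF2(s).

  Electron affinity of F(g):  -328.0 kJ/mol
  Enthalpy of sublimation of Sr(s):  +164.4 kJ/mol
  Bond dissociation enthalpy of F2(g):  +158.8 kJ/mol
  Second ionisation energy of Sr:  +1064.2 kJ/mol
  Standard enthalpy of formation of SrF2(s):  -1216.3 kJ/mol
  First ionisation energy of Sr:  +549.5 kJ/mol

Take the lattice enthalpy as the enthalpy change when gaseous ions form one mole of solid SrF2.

ΔHf° = 1·ΔHsub + 1·(ΣIE) + 1·D(F2) + 2·EA + U
-1216.3 = 1·(+164.4) + 1·(+1613.7) + 1·(+158.8) + 2·(-328.0) + U
U = -1216.3 − (+1280.9) = -2497.2 kJ/mol

U = -2497.2 kJ/mol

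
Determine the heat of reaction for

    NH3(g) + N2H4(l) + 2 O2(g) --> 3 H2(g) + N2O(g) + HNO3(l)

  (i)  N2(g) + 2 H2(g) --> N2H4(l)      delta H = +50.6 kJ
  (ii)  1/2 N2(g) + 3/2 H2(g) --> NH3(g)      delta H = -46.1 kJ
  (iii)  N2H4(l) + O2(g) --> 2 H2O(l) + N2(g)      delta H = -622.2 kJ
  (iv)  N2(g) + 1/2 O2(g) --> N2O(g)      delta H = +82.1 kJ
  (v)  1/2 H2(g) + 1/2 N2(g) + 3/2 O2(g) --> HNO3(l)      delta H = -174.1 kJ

delta H = -96.5 kJ

(i) reversed: -50.6 kJ
(ii) reversed: +46.1 kJ
(iii): not needed.
(iv) as written: +82.1 kJ
(v) as written: -174.1 kJ
Since enthalpy is a state function, delta H = (-50.6) + (+46.1) + (+82.1) + (-174.1) = -96.5 kJ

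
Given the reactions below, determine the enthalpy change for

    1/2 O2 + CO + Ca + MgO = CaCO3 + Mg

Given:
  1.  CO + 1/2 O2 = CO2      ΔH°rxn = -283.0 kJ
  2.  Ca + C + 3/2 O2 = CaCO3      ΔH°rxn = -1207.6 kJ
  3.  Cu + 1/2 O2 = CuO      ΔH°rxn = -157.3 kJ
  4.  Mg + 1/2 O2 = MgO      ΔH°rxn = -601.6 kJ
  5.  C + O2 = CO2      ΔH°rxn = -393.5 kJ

ΔH°rxn = -495.5 kJ

eq. 1 as written: -283.0 kJ
eq. 2 as written: -1207.6 kJ
eq. 3: not needed.
eq. 4 reversed: +601.6 kJ
eq. 5 reversed: +393.5 kJ
Combining the equations, ΔH°rxn = (-283.0) + (-1207.6) + (+601.6) + (+393.5) = -495.5 kJ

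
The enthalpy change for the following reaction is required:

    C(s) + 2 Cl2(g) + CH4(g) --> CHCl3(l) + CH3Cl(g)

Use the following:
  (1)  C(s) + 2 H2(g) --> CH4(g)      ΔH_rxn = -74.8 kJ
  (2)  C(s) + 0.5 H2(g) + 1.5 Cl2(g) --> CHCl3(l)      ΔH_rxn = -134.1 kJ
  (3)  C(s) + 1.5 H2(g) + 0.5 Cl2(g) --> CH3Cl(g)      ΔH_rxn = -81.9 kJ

(1) reversed: +74.8 kJ
(2) as written: -134.1 kJ
(3) as written: -81.9 kJ
ΔH_rxn = (+74.8) + (-134.1) + (-81.9) = -141.2 kJ

ΔH_rxn = -141.2 kJ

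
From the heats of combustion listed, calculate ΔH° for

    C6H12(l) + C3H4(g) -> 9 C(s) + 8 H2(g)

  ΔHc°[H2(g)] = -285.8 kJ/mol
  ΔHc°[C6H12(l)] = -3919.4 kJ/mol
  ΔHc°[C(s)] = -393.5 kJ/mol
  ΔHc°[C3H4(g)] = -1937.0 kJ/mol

With combustion enthalpies, reactants minus products:
= [1·(-3919.4) + 1·(-1937.0)] − [9·(-393.5) + 8·(-285.8)]
= -28.5 kJ/mol

ΔH° = -28.5 kJ/mol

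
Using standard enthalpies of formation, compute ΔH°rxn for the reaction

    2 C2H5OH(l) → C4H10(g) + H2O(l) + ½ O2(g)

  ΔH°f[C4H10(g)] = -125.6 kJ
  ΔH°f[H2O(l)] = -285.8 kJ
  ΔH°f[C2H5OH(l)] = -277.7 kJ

Products: 1·(-125.6) + 1·(-285.8) + 1/2·(+0.0) = -411.4
Reactants: 2·(-277.7) = -555.4
ΔH°rxn = (-411.4) − (-555.4) = 144.0 kJ

ΔH°rxn = 144.0 kJ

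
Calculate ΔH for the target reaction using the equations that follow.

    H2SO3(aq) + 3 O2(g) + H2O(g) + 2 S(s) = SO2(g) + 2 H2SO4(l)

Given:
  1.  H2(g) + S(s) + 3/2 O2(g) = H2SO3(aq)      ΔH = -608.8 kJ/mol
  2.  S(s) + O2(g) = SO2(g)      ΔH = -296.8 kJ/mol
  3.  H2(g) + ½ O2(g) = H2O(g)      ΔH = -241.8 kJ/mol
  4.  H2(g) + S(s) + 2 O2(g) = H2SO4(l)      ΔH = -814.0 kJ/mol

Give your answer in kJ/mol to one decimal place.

ΔH = -1074.2 kJ/mol

eq. 1 reversed (H2SO3(aq) must end up as a reactant): +608.8 kJ/mol
eq. 2 as written (SO2(g) already on the product side): -296.8 kJ/mol
eq. 3 reversed (reverse to put H2O(g) on the reactant side): +241.8 kJ/mol
eq. 4 × 2 (scale by 2 for the 2 H2SO4(l)): (2)·(-814.0) = -1628.0 kJ/mol
Since enthalpy is a state function, ΔH = (+608.8) + (-296.8) + (+241.8) + (-1628.0) = -1074.2 kJ/mol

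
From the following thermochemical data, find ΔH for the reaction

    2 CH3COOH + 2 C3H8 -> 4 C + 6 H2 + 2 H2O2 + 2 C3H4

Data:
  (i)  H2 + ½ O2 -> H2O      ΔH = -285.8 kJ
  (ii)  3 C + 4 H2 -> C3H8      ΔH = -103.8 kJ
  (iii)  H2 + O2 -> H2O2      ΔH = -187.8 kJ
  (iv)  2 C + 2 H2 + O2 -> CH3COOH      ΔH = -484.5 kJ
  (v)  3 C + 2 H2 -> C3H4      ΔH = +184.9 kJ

(i): not needed (H2O appears nowhere else).
(ii) reversed and × 2 (C3H8 must end up as a reactant; ×2 to match 2 C3H8 in the target): (-2)·(-103.8) = +207.6 kJ
(iii) × 2 (scale by 2 for the 2 H2O2): (2)·(-187.8) = -375.6 kJ
(iv) reversed and × 2 (CH3COOH must end up as a reactant; ×2 to match 2 CH3COOH in the target): (-2)·(-484.5) = +969.0 kJ
(v) × 2 (scale by 2 for the 2 C3H4): (2)·(+184.9) = +369.8 kJ
Combining the equations, ΔH = (+207.6) + (-375.6) + (+969.0) + (+369.8) = 1170.8 kJ

ΔH = 1170.8 kJ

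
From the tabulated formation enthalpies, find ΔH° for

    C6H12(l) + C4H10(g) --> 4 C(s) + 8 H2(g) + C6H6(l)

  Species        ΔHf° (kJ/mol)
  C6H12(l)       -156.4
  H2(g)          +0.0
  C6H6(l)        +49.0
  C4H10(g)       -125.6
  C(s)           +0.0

Products: 4·(+0.0) + 8·(+0.0) + 1·(+49.0) = +49.0
Reactants: 1·(-156.4) + 1·(-125.6) = -282.0
ΔH° = (+49.0) − (-282.0) = 331.0 kJ/mol

ΔH° = 331.0 kJ/mol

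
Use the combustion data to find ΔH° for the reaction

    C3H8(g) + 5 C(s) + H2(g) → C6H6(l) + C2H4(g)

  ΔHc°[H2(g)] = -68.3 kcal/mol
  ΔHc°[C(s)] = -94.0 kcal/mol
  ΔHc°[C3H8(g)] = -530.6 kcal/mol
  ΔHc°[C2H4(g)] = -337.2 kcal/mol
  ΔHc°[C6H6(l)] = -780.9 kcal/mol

With combustion enthalpies, reactants minus products:
= [1·(-530.6) + 5·(-94.0) + 1·(-68.3)] − [1·(-780.9) + 1·(-337.2)]
= 49.2 kcal/mol

ΔH° = 49.2 kcal/mol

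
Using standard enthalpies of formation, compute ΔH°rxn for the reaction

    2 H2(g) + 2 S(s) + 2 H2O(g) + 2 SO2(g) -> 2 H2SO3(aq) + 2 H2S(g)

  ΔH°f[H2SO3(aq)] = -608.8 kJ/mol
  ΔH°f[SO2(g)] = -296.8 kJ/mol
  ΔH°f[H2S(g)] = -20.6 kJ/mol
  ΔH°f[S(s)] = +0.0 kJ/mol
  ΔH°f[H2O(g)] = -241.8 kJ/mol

ΔH°rxn = Σ nΔHf°(products) − Σ nΔHf°(reactants).
Products: 2·(-608.8) + 2·(-20.6) = -1258.8
Reactants: 2·(+0.0) + 2·(+0.0) + 2·(-241.8) + 2·(-296.8) = -1077.2
ΔH°rxn = (-1258.8) − (-1077.2) = -181.6 kJ/mol

ΔH°rxn = -181.6 kJ/mol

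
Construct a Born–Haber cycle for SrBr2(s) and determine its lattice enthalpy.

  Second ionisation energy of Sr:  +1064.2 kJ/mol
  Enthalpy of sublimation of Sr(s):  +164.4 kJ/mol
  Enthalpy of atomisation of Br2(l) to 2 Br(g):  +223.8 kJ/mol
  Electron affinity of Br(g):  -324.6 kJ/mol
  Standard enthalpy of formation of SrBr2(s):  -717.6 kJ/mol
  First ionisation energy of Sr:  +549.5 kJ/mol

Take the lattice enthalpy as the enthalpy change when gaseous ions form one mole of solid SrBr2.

ΔHf° = 1·ΔHsub + 1·(ΣIE) + 1·D(Br2) + 2·EA + U
-717.6 = 1·(+164.4) + 1·(+1613.7) + 1·(+223.8) + 2·(-324.6) + U
U = -717.6 − (+1352.7) = -2070.3 kJ/mol

U = -2070.3 kJ/mol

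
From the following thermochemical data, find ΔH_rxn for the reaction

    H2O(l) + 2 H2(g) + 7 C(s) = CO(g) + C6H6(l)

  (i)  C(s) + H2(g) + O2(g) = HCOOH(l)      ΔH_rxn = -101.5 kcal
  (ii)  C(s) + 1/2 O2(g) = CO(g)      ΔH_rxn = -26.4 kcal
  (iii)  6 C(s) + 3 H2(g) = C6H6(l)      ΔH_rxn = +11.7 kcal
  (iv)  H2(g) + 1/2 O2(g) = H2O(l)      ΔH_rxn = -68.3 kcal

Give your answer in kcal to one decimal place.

(i): not needed.
(ii) as written: -26.4 kcal
(iii) as written: +11.7 kcal
(iv) reversed: +68.3 kcal
Since enthalpy is a state function, ΔH_rxn = (-26.4) + (+11.7) + (+68.3) = 53.6 kcal

ΔH_rxn = 53.6 kcal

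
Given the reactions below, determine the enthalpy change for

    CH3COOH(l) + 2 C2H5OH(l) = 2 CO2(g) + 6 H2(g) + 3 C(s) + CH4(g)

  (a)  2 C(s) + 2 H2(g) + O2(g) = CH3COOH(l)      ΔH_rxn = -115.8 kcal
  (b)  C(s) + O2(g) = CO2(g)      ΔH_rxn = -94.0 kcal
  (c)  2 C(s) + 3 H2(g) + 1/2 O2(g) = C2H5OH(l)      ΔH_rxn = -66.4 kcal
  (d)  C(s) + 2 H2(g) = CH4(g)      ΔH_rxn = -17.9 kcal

ΔH_rxn = 42.7 kcal

(a) reversed: +115.8 kcal
(b) × 2: (2)·(-94.0) = -188.0 kcal
(c) reversed and × 2: (-2)·(-66.4) = +132.8 kcal
(d) as written: -17.9 kcal
ΔH_rxn = (+115.8) + (-188.0) + (+132.8) + (-17.9) = 42.7 kcal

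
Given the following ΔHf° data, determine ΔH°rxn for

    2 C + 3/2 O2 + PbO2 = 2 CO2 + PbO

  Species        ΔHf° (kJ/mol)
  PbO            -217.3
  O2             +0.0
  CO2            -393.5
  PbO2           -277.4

ΔH°rxn = -726.9 kJ/mol

ΔH°rxn = Σ nΔHf°(products) − Σ nΔHf°(reactants).
Products: 2·(-393.5) + 1·(-217.3) = -1004.3
Reactants: 2·(+0.0) + 3/2·(+0.0) + 1·(-277.4) = -277.4
ΔH°rxn = (-1004.3) − (-277.4) = -726.9 kJ/mol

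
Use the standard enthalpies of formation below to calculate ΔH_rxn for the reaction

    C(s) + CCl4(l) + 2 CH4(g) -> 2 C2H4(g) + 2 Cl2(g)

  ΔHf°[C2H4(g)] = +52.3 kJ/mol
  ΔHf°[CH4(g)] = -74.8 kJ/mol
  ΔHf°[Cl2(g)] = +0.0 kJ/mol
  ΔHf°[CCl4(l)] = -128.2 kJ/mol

ΔH_rxn = 382.4 kJ/mol

Products: 2·(+52.3) + 2·(+0.0) = +104.6
Reactants: 1·(+0.0) + 1·(-128.2) + 2·(-74.8) = -277.8
ΔH_rxn = (+104.6) − (-277.8) = 382.4 kJ/mol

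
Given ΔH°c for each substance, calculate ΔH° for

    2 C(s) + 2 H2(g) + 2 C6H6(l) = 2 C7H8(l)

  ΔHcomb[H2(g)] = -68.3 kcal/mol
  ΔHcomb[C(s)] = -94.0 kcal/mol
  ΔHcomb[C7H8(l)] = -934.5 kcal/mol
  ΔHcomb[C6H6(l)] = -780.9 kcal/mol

With combustion enthalpies, reactants minus products:
= [2·(-94.0) + 2·(-68.3) + 2·(-780.9)] − [2·(-934.5)]
= -17.4 kcal/mol

ΔH° = -17.4 kcal/mol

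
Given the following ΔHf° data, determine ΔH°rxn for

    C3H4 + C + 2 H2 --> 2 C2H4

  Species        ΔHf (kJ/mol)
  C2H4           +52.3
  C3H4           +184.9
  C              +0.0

ΔH°rxn = Σ nΔHf°(products) − Σ nΔHf°(reactants).
Products: 2·(+52.3) = +104.6
Reactants: 1·(+184.9) + 1·(+0.0) + 2·(+0.0) = +184.9
ΔH°rxn = (+104.6) − (+184.9) = -80.3 kJ/mol

ΔH°rxn = -80.3 kJ/mol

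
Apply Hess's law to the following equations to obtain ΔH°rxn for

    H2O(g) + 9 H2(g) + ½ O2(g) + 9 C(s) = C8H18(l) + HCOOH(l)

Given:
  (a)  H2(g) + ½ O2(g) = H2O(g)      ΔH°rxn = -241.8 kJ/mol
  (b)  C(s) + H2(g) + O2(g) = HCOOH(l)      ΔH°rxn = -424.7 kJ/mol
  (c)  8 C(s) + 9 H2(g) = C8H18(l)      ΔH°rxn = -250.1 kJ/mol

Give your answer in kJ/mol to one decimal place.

ΔH°rxn = -433.0 kJ/mol

(a) reversed: +241.8 kJ/mol
(b) as written: -424.7 kJ/mol
(c) as written: -250.1 kJ/mol
Summing the manipulated equations, ΔH°rxn = (+241.8) + (-424.7) + (-250.1) = -433.0 kJ/mol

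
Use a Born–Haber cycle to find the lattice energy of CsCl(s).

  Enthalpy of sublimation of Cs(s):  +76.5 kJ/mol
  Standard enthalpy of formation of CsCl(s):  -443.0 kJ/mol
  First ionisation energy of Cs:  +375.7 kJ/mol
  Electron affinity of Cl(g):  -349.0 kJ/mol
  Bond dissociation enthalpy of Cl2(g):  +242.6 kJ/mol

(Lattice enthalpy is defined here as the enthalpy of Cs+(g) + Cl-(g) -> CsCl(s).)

U = -667.5 kJ/mol

ΔHf° = 1·ΔHsub + 1·(ΣIE) + 1/2·D(Cl2) + 1·EA + U
-443.0 = 1·(+76.5) + 1·(+375.7) + 1/2·(+242.6) + 1·(-349.0) + U
U = -443.0 − (+224.5) = -667.5 kJ/mol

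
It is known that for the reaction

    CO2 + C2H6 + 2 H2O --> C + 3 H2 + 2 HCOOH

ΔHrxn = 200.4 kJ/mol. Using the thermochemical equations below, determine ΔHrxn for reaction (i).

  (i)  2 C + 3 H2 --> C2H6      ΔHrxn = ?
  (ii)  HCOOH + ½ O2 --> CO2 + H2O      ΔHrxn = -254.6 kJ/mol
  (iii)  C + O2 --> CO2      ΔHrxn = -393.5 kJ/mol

ΔHrxn = -84.7 kJ/mol

(i) reversed: contributes −x
(ii) reversed and × 2: (-2)·(-254.6) = +509.2 kJ/mol
(iii) as written: -393.5 kJ/mol
+200.4 = (+509.2) + (-393.5) − x
x = (+200.4 − (+115.7)) / (-1) = -84.7 kJ/mol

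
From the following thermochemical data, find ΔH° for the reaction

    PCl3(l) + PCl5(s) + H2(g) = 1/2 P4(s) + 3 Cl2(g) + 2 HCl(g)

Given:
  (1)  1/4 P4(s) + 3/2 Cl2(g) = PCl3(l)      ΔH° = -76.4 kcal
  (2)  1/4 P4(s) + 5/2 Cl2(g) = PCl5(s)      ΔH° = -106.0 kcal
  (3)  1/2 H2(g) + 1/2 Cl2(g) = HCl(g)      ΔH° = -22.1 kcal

ΔH° = 138.2 kcal

(1) reversed (PCl3(l) must end up as a reactant): +76.4 kcal
(2) reversed (reverse to put PCl5(s) on the reactant side): +106.0 kcal
(3) × 2 (×2 to match 2 HCl(g) in the target): (2)·(-22.1) = -44.2 kcal
Summing the manipulated equations, ΔH° = (-1)·(-76.4) + (-1)·(-106.0) + (2)·(-22.1) = 138.2 kcal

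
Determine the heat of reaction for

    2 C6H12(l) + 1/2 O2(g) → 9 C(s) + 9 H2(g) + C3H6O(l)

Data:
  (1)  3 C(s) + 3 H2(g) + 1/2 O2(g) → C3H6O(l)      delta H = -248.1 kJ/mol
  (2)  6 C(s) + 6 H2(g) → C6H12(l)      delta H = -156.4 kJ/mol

(1) as written (C3H6O(l) already on the product side): -248.1 kJ/mol
(2) reversed and × 2 (reverse to put C6H12(l) on the reactant side; scale by 2 for the 2 C6H12(l)): (-2)·(-156.4) = +312.8 kJ/mol
By Hess's law, delta H = (1)·(-248.1) + (-2)·(-156.4) = 64.7 kJ/mol

delta H = 64.7 kJ/mol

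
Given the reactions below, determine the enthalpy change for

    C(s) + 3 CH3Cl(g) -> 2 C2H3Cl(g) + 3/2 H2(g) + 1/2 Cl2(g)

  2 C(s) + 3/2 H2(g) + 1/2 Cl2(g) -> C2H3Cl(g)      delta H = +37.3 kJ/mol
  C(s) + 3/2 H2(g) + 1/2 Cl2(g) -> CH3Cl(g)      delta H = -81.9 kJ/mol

equation 1 × 2 (scale by 2 for the 2 C2H3Cl(g)): (2)·(+37.3) = +74.6 kJ/mol
equation 2 reversed and × 3 (reverse to put CH3Cl(g) on the reactant side; ×3 to match 3 CH3Cl(g) in the target): (-3)·(-81.9) = +245.7 kJ/mol
Since enthalpy is a state function, delta H = (+74.6) + (+245.7) = 320.3 kJ/mol

delta H = 320.3 kJ/mol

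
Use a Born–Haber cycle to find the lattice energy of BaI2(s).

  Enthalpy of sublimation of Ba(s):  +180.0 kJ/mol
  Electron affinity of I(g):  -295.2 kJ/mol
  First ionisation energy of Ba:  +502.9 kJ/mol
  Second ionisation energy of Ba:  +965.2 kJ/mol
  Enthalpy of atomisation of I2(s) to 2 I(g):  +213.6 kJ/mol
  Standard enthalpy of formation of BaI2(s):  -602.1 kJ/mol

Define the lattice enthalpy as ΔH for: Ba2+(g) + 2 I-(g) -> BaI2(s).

ΔHf° = 1·ΔHsub + 1·(ΣIE) + 1·D(I2) + 2·EA + U
-602.1 = 1·(+180.0) + 1·(+1468.1) + 1·(+213.6) + 2·(-295.2) + U
U = -602.1 − (+1271.3) = -1873.4 kJ/mol

U = -1873.4 kJ/mol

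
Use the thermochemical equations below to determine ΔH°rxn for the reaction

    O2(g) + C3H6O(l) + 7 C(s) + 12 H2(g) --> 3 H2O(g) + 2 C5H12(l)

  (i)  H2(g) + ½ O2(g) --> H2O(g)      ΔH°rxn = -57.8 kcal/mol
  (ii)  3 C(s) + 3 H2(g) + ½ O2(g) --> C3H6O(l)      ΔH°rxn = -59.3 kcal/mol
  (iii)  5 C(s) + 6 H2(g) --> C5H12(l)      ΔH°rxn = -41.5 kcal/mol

ΔH°rxn = -197.1 kcal/mol

(i) × 3 (×3 to match 3 H2O(g) in the target): (3)·(-57.8) = -173.4 kcal/mol
(ii) reversed (reverse to put C3H6O(l) on the reactant side): +59.3 kcal/mol
(iii) × 2 (scale by 2 for the 2 C5H12(l)): (2)·(-41.5) = -83.0 kcal/mol
ΔH°rxn = (3)·(-57.8) + (-1)·(-59.3) + (2)·(-41.5) = -197.1 kcal/mol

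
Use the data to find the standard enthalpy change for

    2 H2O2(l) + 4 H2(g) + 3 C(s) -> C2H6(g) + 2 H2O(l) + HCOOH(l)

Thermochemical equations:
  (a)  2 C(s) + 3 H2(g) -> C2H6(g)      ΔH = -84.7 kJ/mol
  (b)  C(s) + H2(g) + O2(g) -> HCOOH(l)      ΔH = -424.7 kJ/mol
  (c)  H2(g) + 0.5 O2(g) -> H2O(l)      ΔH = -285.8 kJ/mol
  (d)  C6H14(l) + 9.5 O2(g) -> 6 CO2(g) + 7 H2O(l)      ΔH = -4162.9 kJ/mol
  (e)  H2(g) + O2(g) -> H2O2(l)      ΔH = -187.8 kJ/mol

ΔH = -705.4 kJ/mol

(a) as written: -84.7 kJ/mol
(b) as written: -424.7 kJ/mol
(c) × 2: (2)·(-285.8) = -571.6 kJ/mol
(d): not needed.
(e) reversed and × 2: (-2)·(-187.8) = +375.6 kJ/mol
ΔH = (-84.7) + (-424.7) + (-571.6) + (+375.6) = -705.4 kJ/mol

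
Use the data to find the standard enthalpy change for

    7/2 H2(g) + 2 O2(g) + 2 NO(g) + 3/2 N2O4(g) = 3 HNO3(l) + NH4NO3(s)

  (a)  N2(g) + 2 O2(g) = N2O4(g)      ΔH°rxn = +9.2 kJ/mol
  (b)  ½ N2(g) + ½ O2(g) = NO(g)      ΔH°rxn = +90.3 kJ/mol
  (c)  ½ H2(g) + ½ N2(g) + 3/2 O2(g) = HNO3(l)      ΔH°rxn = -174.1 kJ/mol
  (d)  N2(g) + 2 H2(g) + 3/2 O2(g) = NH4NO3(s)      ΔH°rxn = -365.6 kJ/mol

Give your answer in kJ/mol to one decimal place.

(a) reversed and × 3/2 (reverse to put N2O4(g) on the reactant side; ×3/2 to match 3/2 N2O4(g) in the target): (-3/2)·(+9.2) = -13.8 kJ/mol
(b) reversed and × 2 (reverse to put NO(g) on the reactant side; scale by 2 for the 2 NO(g)): (-2)·(+90.3) = -180.6 kJ/mol
(c) × 3 (×3 to match 3 HNO3(l) in the target): (3)·(-174.1) = -522.3 kJ/mol
(d) as written (NH4NO3(s) already on the product side): -365.6 kJ/mol
Combining the equations, ΔH°rxn = (-13.8) + (-180.6) + (-522.3) + (-365.6) = -1082.3 kJ/mol

ΔH°rxn = -1082.3 kJ/mol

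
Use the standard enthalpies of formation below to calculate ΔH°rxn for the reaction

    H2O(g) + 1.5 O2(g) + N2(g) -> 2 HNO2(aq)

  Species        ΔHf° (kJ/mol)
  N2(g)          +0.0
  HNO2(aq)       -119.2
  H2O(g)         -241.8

ΔH°rxn = 3.4 kJ/mol

Products: 2·(-119.2) = -238.4
Reactants: 1·(-241.8) + 3/2·(+0.0) + 1·(+0.0) = -241.8
ΔH°rxn = (-238.4) − (-241.8) = 3.4 kJ/mol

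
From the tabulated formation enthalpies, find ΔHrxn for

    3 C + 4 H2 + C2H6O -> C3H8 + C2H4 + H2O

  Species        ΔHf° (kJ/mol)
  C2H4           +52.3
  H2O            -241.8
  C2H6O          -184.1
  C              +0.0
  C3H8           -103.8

Products: 1·(-103.8) + 1·(+52.3) + 1·(-241.8) = -293.3
Reactants: 3·(+0.0) + 4·(+0.0) + 1·(-184.1) = -184.1
ΔHrxn = (-293.3) − (-184.1) = -109.2 kJ/mol

ΔHrxn = -109.2 kJ/mol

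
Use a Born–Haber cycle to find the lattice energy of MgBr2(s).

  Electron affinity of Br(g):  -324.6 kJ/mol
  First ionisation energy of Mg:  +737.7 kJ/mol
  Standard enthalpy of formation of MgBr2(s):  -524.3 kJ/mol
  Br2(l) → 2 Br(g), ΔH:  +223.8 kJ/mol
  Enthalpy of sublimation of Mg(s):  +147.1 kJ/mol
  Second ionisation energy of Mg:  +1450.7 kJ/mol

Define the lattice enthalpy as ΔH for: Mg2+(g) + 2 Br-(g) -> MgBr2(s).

ΔHf° = 1·ΔHsub + 1·(ΣIE) + 1·D(Br2) + 2·EA + U
-524.3 = 1·(+147.1) + 1·(+2188.4) + 1·(+223.8) + 2·(-324.6) + U
U = -524.3 − (+1910.1) = -2434.4 kJ/mol

U = -2434.4 kJ/mol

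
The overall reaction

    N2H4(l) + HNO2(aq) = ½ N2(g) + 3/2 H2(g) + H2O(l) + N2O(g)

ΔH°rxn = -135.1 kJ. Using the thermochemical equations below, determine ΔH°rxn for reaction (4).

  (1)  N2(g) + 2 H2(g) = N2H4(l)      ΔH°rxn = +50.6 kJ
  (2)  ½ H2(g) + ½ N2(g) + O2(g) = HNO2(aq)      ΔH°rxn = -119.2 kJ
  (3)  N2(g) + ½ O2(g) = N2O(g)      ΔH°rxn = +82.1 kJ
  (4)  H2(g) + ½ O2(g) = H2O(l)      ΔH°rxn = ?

ΔH°rxn = -285.8 kJ

(1) reversed (reverse to put N2H4(l) on the reactant side): -50.6 kJ
(2) reversed (reverse to put HNO2(aq) on the reactant side): +119.2 kJ
(3) as written (N2O(g) already on the product side): +82.1 kJ
(4) as written (H2O(l) already on the product side): contributes x
-135.1 = (-50.6) + (+119.2) + (+82.1) + x
x = (-135.1 − (+150.7)) / (1) = -285.8 kJ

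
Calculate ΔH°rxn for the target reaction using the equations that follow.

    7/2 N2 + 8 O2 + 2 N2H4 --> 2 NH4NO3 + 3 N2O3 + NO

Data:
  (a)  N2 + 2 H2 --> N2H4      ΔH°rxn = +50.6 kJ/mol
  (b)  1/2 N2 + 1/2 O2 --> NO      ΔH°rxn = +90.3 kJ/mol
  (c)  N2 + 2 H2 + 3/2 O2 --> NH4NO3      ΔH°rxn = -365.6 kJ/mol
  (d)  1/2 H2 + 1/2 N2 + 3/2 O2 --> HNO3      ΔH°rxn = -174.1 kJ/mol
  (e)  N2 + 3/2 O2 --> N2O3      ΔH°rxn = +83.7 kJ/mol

(a) reversed and × 2 (N2H4 must end up as a reactant; scale by 2 for the 2 N2H4): (-2)·(+50.6) = -101.2 kJ/mol
(b) as written (NO already on the product side): +90.3 kJ/mol
(c) × 2 (×2 to match 2 NH4NO3 in the target): (2)·(-365.6) = -731.2 kJ/mol
(d): not needed (HNO3 appears nowhere else).
(e) × 3 (scale by 3 for the 3 N2O3): (3)·(+83.7) = +251.1 kJ/mol
ΔH°rxn = (-2)·(+50.6) + (1)·(+90.3) + (2)·(-365.6) + (3)·(+83.7) = -491.0 kJ/mol

ΔH°rxn = -491.0 kJ/mol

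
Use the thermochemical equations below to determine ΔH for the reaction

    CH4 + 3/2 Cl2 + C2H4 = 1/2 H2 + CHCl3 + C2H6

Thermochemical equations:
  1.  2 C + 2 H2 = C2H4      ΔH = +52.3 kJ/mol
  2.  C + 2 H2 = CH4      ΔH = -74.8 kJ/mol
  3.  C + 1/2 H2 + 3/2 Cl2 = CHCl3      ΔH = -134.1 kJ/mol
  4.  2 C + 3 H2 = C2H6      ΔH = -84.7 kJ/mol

ΔH = -196.3 kJ/mol

eq. 1 reversed (reverse to put C2H4 on the reactant side): -52.3 kJ/mol
eq. 2 reversed (CH4 must end up as a reactant): +74.8 kJ/mol
eq. 3 as written (CHCl3 already on the product side): -134.1 kJ/mol
eq. 4 as written (C2H6 already on the product side): -84.7 kJ/mol
ΔH = (-52.3) + (+74.8) + (-134.1) + (-84.7) = -196.3 kJ/mol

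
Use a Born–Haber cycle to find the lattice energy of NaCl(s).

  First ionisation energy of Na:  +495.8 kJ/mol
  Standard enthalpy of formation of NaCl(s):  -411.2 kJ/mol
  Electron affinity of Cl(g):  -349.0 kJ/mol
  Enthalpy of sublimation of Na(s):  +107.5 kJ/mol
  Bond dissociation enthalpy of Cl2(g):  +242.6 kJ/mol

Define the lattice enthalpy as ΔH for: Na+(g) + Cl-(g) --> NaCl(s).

U = -786.8 kJ/mol

ΔHf° = 1·ΔHsub + 1·(ΣIE) + 1/2·D(Cl2) + 1·EA + U
-411.2 = 1·(+107.5) + 1·(+495.8) + 1/2·(+242.6) + 1·(-349.0) + U
U = -411.2 − (+375.6) = -786.8 kJ/mol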